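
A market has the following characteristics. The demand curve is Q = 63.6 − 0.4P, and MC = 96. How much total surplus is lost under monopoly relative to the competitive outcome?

Inverting demand: P = 159 − 2.5Q.
Perfect competition: P = MC = 96, so 159 − 2.5Q = 96 and Q = 25.2.
A monopolist chooses Q where MR = MC. MR = 159 − 5Q; setting this equal to 96 gives Q = 12.6 and P = 127.5.
DWL is the triangle between Q = 12.6 and Q = 25.2: ½·(25.2 − 12.6)·(127.5 − 96) = 198.45.

DWL = 198.45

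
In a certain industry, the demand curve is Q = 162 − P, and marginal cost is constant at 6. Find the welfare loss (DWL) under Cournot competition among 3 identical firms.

DWL = 760.5

Inverting demand: P = 162 − Q.
Competitive firms price at marginal cost: P = 6, giving Q = 156.
In a 3-firm Cournot equilibrium, symmetry and the first-order condition give q = (162 − 6)/(4) = 39. So Q = 117 and P = 45.
DWL is the triangle between Q = 117 and Q = 156: ½·(156 − 117)·(45 − 6) = 760.5.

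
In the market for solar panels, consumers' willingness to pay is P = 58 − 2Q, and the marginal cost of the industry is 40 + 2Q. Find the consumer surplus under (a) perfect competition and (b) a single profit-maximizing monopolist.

Under competition P = MC: 58 − 2Q = 40 + 2Q ⇒ Q = 4.5, P = 49.
CS = ½·(58 − 49)·4.5 = 20.25.
A monopolist chooses Q where MR = MC. MR = 58 − 4Q; setting this equal to 40 + 2Q gives Q = 3 and P = 52.
CS = ½·(58 − 52)·3 = 9.

Competition: CS = 20.25; Monopoly: CS = 9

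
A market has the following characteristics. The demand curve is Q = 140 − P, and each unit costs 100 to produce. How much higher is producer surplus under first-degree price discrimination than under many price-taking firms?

Inverting demand: P = 140 − Q.
Perfect competition: P = MC = 100, so 140 − Q = 100 and Q = 40.
PS = (100 − 100)·40 = 0.
With perfect price discrimination, output is the efficient level Q = 40 (where demand meets MC), but every buyer pays their willingness to pay: CS = 0 and PS = total surplus.
PS = ½·(140 − 100)·40 = 800.
Change in producer surplus: 800 − 0 = 800.

PS rises by 800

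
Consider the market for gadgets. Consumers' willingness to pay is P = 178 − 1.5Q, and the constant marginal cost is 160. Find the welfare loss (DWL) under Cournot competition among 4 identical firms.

Competitive firms price at marginal cost: P = 160, giving Q = 12.
In a 4-firm Cournot equilibrium, symmetry and the first-order condition give q = (178 − 160)/(7.5) = 2.4. So Q = 9.6 and P = 163.6.
DWL is the triangle between Q = 9.6 and Q = 12: ½·(12 − 9.6)·(163.6 − 160) = 4.32.

DWL = 4.32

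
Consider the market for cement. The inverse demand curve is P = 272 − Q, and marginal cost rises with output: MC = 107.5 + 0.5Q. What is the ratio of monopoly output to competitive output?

Monopoly sets MR = MC: 272 − 2Q = 107.5 + 0.5Q ⇒ Q = 65.8, P = 272 − 65.8 = 206.2.
Competitive equilibrium sets price equal to marginal cost: 272 − Q = 107.5 + 0.5Q, so Q = 329/3 and P = 487/3.
Ratio Q_m/Q_c = 65.8/(329/3) = 0.6.

Q_m/Q_c = 0.6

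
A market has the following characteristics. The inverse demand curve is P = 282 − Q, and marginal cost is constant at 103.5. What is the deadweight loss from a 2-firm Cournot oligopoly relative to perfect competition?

DWL = 1770.125

Competitive firms price at marginal cost: P = 103.5, giving Q = 178.5.
Cournot with 2 identical firms: the symmetric best-response condition is 282 − 3q = 103.5. Each firm produces q = 59.5, total output Q = 119, price P = 163.
DWL is the triangle between Q = 119 and Q = 178.5: ½·(178.5 − 119)·(163 − 103.5) = 1770.125.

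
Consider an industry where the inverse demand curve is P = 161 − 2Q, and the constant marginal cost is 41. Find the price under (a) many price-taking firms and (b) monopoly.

Competition: P = 41; Monopoly: P = 101

Under competition P = MC = 41, so Q = (161 − 41)/2 = 60.
A monopolist chooses Q where MR = MC. MR = 161 − 4Q; setting this equal to 41 gives Q = 30 and P = 101.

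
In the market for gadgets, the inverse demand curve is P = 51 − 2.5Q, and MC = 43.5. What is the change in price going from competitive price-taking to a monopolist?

P rises by 3.75

Competitive firms price at marginal cost: P = 43.5, giving Q = 3.
A monopolist chooses Q where MR = MC. MR = 51 − 5Q; setting this equal to 43.5 gives Q = 1.5 and P = 47.25.
Change in price: 47.25 − 43.5 = 3.75.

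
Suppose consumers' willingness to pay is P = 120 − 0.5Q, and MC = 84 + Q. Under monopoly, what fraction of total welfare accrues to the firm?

PS/TS = 0.8

A monopolist chooses Q where MR = MC. MR = 120 − Q; setting this equal to 84 + Q gives Q = 18 and P = 111.
CS = ½·(120 − 111)·18 = 81.
PS = P·Q − VC(Q) = 111·18 − (84·18 + ½·1·18²) = 324.
Share captured = PS/TS = 324/405 = 0.8.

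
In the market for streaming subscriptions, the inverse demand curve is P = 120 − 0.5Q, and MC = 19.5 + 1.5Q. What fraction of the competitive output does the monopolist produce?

Monopoly sets MR = MC: 120 − Q = 19.5 + 1.5Q ⇒ Q = 40.2, P = 120 − 0.5·40.2 = 99.9.
Under competition P = MC: 120 − 0.5Q = 19.5 + 1.5Q ⇒ Q = 50.25, P = 94.875.
Ratio Q_m/Q_c = 40.2/50.25 = 0.8.

Q_m/Q_c = 0.8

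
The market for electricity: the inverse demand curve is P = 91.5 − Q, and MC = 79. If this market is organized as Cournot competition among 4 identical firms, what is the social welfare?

With 4 symmetric Cournot firms, each firm's FOC gives 91.5 − 5q = 79, so q = 2.5, Q = 4·2.5 = 10, and P = 81.5.
CS = ½·(91.5 − 81.5)·10 = 50; PS = (81.5 − 79)·10 = 25; TS = 75.

TS = 75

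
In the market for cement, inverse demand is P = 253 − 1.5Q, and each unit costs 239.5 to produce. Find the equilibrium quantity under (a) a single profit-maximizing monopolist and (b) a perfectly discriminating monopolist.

A monopolist chooses Q where MR = MC. MR = 253 − 3Q; setting this equal to 239.5 gives Q = 4.5 and P = 246.25.
Under first-degree price discrimination the firm charges each unit its demand price and produces up to where P = MC, i.e. Q = 9. Consumer surplus is zero; producer surplus equals total surplus.

Monopoly: Q = 4.5; Perfect PD: Q = 9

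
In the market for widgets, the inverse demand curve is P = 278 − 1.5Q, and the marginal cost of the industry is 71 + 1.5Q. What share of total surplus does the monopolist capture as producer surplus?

PS/TS = 0.75

A monopolist chooses Q where MR = MC. MR = 278 − 3Q; setting this equal to 71 + 1.5Q gives Q = 46 and P = 209.
CS = ½·(278 − 209)·46 = 1587.
PS = P·Q − VC(Q) = 209·46 − (71·46 + ½·1.5·46²) = 4761.
Share captured = PS/TS = 4761/6348 = 0.75.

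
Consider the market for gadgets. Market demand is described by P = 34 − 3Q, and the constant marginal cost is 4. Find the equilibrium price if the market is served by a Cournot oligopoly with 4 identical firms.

P = 10

With 4 symmetric Cournot firms, each firm's FOC gives 34 − 15q = 4, so q = 2, Q = 4·2 = 8, and P = 10.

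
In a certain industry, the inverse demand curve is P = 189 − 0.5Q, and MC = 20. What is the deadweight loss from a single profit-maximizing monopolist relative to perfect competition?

DWL = 7140.25

Under competition P = MC = 20, so Q = (189 − 20)/0.5 = 338.
A monopolist chooses Q where MR = MC. MR = 189 − Q; setting this equal to 20 gives Q = 169 and P = 104.5.
DWL is the triangle between Q = 169 and Q = 338: ½·(338 − 169)·(104.5 − 20) = 7140.25.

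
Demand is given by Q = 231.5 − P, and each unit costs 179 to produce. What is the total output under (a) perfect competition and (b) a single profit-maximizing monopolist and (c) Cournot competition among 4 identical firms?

Inverting demand: P = 231.5 − Q.
Perfect competition: P = MC = 179, so 231.5 − Q = 179 and Q = 52.5.
Monopoly sets MR = MC: 231.5 − 2Q = 179 ⇒ Q = 26.25, P = 231.5 − 26.25 = 205.25.
Cournot with 4 identical firms: the symmetric best-response condition is 231.5 − 5q = 179. Each firm produces q = 10.5, total output Q = 42, price P = 189.5.

Competition: Q = 52.5; Monopoly: Q = 26.25; Cournot: Q = 42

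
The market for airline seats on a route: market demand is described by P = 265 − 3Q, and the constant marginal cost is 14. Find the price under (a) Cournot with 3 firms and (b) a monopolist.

In a 3-firm Cournot equilibrium, symmetry and the first-order condition give q = (265 − 14)/(12) = 251/12. So Q = 62.75 and P = 76.75.
A monopolist chooses Q where MR = MC. MR = 265 − 6Q; setting this equal to 14 gives Q = 251/6 and P = 139.5.

Cournot: P = 76.75; Monopoly: P = 139.5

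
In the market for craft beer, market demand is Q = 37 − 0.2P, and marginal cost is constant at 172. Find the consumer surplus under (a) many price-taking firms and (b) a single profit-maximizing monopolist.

Inverting demand: P = 185 − 5Q.
Competitive firms price at marginal cost: P = 172, giving Q = 2.6.
CS = ½·(185 − 172)·2.6 = 16.9.
The monopolist equates marginal revenue to marginal cost: 185 − 10Q = 172, so Q = 1.3. From demand, P = 178.5.
CS = ½·(185 − 178.5)·1.3 = 4.225.

Competition: CS = 16.9; Monopoly: CS = 4.225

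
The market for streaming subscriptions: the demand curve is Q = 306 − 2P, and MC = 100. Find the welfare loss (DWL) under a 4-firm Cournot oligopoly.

DWL = 112.36

Inverting demand: P = 153 − 0.5Q.
Competitive firms price at marginal cost: P = 100, giving Q = 106.
With 4 symmetric Cournot firms, each firm's FOC gives 153 − 2.5q = 100, so q = 21.2, Q = 4·21.2 = 84.8, and P = 110.6.
DWL is the triangle between Q = 84.8 and Q = 106: ½·(106 − 84.8)·(110.6 − 100) = 112.36.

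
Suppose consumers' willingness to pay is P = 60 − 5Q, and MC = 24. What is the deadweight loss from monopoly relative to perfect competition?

Perfect competition: P = MC = 24, so 60 − 5Q = 24 and Q = 7.2.
A monopolist chooses Q where MR = MC. MR = 60 − 10Q; setting this equal to 24 gives Q = 3.6 and P = 42.
DWL is the triangle between Q = 3.6 and Q = 7.2: ½·(7.2 − 3.6)·(42 − 24) = 32.4.

DWL = 32.4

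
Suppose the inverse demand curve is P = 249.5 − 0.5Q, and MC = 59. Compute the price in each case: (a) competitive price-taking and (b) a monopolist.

Perfect competition: P = MC = 59, so 249.5 − 0.5Q = 59 and Q = 381.
Monopoly sets MR = MC: 249.5 − Q = 59 ⇒ Q = 190.5, P = 249.5 − 0.5·190.5 = 154.25.

Competition: P = 59; Monopoly: P = 154.25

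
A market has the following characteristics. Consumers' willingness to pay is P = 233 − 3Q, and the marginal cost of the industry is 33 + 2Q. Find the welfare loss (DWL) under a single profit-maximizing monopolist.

DWL = 562.5

Competitive equilibrium sets price equal to marginal cost: 233 − 3Q = 33 + 2Q, so Q = 40 and P = 113.
Monopoly sets MR = MC: 233 − 6Q = 33 + 2Q ⇒ Q = 25, P = 233 − 3·25 = 158.
CS = ½·(233 − 113)·40 = 2400; PS = (113·40 − 33·40 − ½·2·40²) = 1600; TS = 4000.
CS = ½·(233 − 158)·25 = 937.5; PS = (158·25 − 33·25 − ½·2·25²) = 2500; TS = 3437.5.
DWL = 4000 − 3437.5 = 562.5.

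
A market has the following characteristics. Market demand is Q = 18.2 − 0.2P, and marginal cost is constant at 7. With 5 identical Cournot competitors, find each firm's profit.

Inverting demand: P = 91 − 5Q.
Cournot with 5 identical firms: the symmetric best-response condition is 91 − 30q = 7. Each firm produces q = 2.8, total output Q = 14, price P = 21.
Each firm's profit = (21 − 7)·2.8 = 39.2.

π_i = 39.2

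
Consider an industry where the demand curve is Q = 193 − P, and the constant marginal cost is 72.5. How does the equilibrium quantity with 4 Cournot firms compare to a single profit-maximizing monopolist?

Cournot: Q = 96.4; Monopoly: Q = 60.25

Inverting demand: P = 193 − Q.
In a 4-firm Cournot equilibrium, symmetry and the first-order condition give q = (193 − 72.5)/(5) = 24.1. So Q = 96.4 and P = 96.6.
Monopoly sets MR = MC: 193 − 2Q = 72.5 ⇒ Q = 60.25, P = 193 − 60.25 = 132.75.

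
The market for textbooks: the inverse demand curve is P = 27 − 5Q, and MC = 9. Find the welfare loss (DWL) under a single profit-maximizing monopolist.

DWL = 8.1

Competitive firms price at marginal cost: P = 9, giving Q = 3.6.
Monopoly sets MR = MC: 27 − 10Q = 9 ⇒ Q = 1.8, P = 27 − 5·1.8 = 18.
DWL is the triangle between Q = 1.8 and Q = 3.6: ½·(3.6 − 1.8)·(18 − 9) = 8.1.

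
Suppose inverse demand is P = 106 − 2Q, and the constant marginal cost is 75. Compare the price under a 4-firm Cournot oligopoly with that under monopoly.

Cournot: P = 81.2; Monopoly: P = 90.5

In a 4-firm Cournot equilibrium, symmetry and the first-order condition give q = (106 − 75)/(10) = 3.1. So Q = 12.4 and P = 81.2.
A monopolist chooses Q where MR = MC. MR = 106 − 4Q; setting this equal to 75 gives Q = 7.75 and P = 90.5.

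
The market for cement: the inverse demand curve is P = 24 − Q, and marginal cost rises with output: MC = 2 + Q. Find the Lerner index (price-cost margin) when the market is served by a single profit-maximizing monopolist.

Monopoly sets MR = MC: 24 − 2Q = 2 + Q ⇒ Q = 22/3, P = 24 − 22/3 = 50/3.
Lerner index = (P − MC)/P = (50/3 − 28/3)/(50/3) = 0.44.

Lerner index = 0.44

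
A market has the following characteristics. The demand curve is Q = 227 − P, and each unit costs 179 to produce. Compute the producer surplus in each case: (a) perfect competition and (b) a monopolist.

Competition: PS = 0; Monopoly: PS = 576

Inverting demand: P = 227 − Q.
Perfect competition: P = MC = 179, so 227 − Q = 179 and Q = 48.
PS = (179 − 179)·48 = 0.
The monopolist equates marginal revenue to marginal cost: 227 − 2Q = 179, so Q = 24. From demand, P = 203.
PS = (203 − 179)·24 = 576.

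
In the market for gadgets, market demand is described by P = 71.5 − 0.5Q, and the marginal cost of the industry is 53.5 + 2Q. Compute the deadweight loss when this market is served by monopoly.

Competitive equilibrium sets price equal to marginal cost: 71.5 − 0.5Q = 53.5 + 2Q, so Q = 7.2 and P = 67.9.
Monopoly sets MR = MC: 71.5 − Q = 53.5 + 2Q ⇒ Q = 6, P = 71.5 − 0.5·6 = 68.5.
CS = ½·(71.5 − 67.9)·7.2 = 12.96; PS = (67.9·7.2 − 53.5·7.2 − ½·2·7.2²) = 51.84; TS = 64.8.
CS = ½·(71.5 − 68.5)·6 = 9; PS = (68.5·6 − 53.5·6 − ½·2·6²) = 54; TS = 63.
DWL = 64.8 − 63 = 1.8.

DWL = 1.8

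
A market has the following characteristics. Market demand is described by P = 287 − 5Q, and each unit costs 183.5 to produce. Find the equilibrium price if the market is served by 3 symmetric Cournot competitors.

Cournot with 3 identical firms: the symmetric best-response condition is 287 − 20q = 183.5. Each firm produces q = 5.175, total output Q = 15.525, price P = 209.375.

P = 209.375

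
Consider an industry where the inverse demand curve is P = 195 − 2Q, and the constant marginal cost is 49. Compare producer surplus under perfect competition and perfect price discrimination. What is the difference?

Producer surplus rises by 5329

Under competition P = MC = 49, so Q = (195 − 49)/2 = 73.
PS = (49 − 49)·73 = 0.
Under first-degree price discrimination the firm charges each unit its demand price and produces up to where P = MC, i.e. Q = 73. Consumer surplus is zero; producer surplus equals total surplus.
PS = ½·(195 − 49)·73 = 5329.
Change in producer surplus: 5329 − 0 = 5329.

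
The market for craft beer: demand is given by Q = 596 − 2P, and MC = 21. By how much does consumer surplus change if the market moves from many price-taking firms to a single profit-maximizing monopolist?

Inverting demand: P = 298 − 0.5Q.
Under competition P = MC = 21, so Q = (298 − 21)/0.5 = 554.
CS = ½·(298 − 21)·554 = 76729.
The monopolist equates marginal revenue to marginal cost: 298 − Q = 21, so Q = 277. From demand, P = 159.5.
CS = ½·(298 − 159.5)·277 = 19182.25.
Change in consumer surplus: 19182.25 − 76729 = −57546.75.

CS falls by 57546.75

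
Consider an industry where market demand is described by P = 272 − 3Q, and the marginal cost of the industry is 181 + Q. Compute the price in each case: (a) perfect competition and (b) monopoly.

Competitive equilibrium sets price equal to marginal cost: 272 − 3Q = 181 + Q, so Q = 22.75 and P = 203.75.
Monopoly sets MR = MC: 272 − 6Q = 181 + Q ⇒ Q = 13, P = 272 − 3·13 = 233.

Competition: P = 203.75; Monopoly: P = 233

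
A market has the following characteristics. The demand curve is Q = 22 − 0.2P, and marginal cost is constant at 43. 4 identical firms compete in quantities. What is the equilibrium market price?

P = 56.4

Inverting demand: P = 110 − 5Q.
In a 4-firm Cournot equilibrium, symmetry and the first-order condition give q = (110 − 43)/(25) = 2.68. So Q = 10.72 and P = 56.4.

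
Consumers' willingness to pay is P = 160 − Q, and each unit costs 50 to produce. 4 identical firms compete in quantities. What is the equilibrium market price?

P = 72

With 4 symmetric Cournot firms, each firm's FOC gives 160 − 5q = 50, so q = 22, Q = 4·22 = 88, and P = 72.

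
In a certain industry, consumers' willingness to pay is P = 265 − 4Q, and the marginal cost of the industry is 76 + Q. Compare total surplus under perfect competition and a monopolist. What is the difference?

Under competition P = MC: 265 − 4Q = 76 + Q ⇒ Q = 37.8, P = 113.8.
CS = ½·(265 − 113.8)·37.8 = 2857.68; PS = (113.8·37.8 − 76·37.8 − ½·1·37.8²) = 714.42; TS = 3572.1.
The monopolist equates marginal revenue to marginal cost: 265 − 8Q = 76 + Q, so Q = 21. From demand, P = 181.
CS = ½·(265 − 181)·21 = 882; PS = (181·21 − 76·21 − ½·1·21²) = 1984.5; TS = 2866.5.
Change in total surplus: 2866.5 − 3572.1 = −705.6.

TS falls by 705.6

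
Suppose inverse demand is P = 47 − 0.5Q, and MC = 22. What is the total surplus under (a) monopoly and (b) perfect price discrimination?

Monopoly: TS = 468.75; Perfect PD: TS = 625

A monopolist chooses Q where MR = MC. MR = 47 − Q; setting this equal to 22 gives Q = 25 and P = 34.5.
CS = ½·(47 − 34.5)·25 = 156.25; PS = (34.5 − 22)·25 = 312.5; TS = 468.75.
A perfectly discriminating monopolist sells every unit with P(Q) ≥ MC(Q), so output equals the competitive quantity Q = 50. Each buyer pays their reservation price, so CS = 0 and the firm captures all surplus.
TS = 625 (equal to competitive TS).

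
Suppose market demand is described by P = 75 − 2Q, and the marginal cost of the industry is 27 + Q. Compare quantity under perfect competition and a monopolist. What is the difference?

Q falls by 6.4

Under competition P = MC: 75 − 2Q = 27 + Q ⇒ Q = 16, P = 43.
The monopolist equates marginal revenue to marginal cost: 75 − 4Q = 27 + Q, so Q = 9.6. From demand, P = 55.8.
Change in quantity: 9.6 − 16 = −6.4.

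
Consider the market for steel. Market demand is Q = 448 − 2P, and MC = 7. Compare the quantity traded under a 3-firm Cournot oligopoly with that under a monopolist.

Inverting demand: P = 224 − 0.5Q.
In a 3-firm Cournot equilibrium, symmetry and the first-order condition give q = (224 − 7)/(2) = 108.5. So Q = 325.5 and P = 61.25.
Monopoly sets MR = MC: 224 − Q = 7 ⇒ Q = 217, P = 224 − 0.5·217 = 115.5.

Cournot: Q = 325.5; Monopoly: Q = 217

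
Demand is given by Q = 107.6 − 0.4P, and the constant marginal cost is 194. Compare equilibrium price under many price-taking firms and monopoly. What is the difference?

Inverting demand: P = 269 − 2.5Q.
Competitive firms price at marginal cost: P = 194, giving Q = 30.
The monopolist equates marginal revenue to marginal cost: 269 − 5Q = 194, so Q = 15. From demand, P = 231.5.
Change in equilibrium price: 231.5 − 194 = 37.5.

P rises by 37.5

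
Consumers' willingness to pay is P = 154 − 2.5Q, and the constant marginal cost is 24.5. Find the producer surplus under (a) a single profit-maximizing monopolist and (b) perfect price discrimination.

Monopoly: PS = 1677.025; Perfect PD: PS = 3354.05

Monopoly sets MR = MC: 154 − 5Q = 24.5 ⇒ Q = 25.9, P = 154 − 2.5·25.9 = 89.25.
PS = (89.25 − 24.5)·25.9 = 1677.025.
With perfect price discrimination, output is the efficient level Q = 51.8 (where demand meets MC), but every buyer pays their willingness to pay: CS = 0 and PS = total surplus.
PS = ½·(154 − 24.5)·51.8 = 3354.05.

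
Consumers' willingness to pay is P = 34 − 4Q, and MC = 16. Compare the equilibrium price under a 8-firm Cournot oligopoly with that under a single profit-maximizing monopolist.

Cournot: P = 18; Monopoly: P = 25

In a 8-firm Cournot equilibrium, symmetry and the first-order condition give q = (34 − 16)/(36) = 0.5. So Q = 4 and P = 18.
Monopoly sets MR = MC: 34 − 8Q = 16 ⇒ Q = 2.25, P = 34 − 4·2.25 = 25.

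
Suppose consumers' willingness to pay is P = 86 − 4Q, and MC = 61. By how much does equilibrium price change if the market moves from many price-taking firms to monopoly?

Competitive firms price at marginal cost: P = 61, giving Q = 6.25.
The monopolist equates marginal revenue to marginal cost: 86 − 8Q = 61, so Q = 3.125. From demand, P = 73.5.
Change in equilibrium price: 73.5 − 61 = 12.5.

P rises by 12.5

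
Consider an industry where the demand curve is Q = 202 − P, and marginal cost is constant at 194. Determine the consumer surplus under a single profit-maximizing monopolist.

Inverting demand: P = 202 − Q.
A monopolist chooses Q where MR = MC. MR = 202 − 2Q; setting this equal to 194 gives Q = 4 and P = 198.
CS = ½·(202 − 198)·4 = 8.

CS = 8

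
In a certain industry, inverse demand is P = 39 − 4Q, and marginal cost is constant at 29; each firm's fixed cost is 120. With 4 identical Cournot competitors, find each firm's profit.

π_i = −119

With 4 symmetric Cournot firms, each firm's FOC gives 39 − 20q = 29, so q = 0.5, Q = 4·0.5 = 2, and P = 31.
Each firm's profit = (31 − 29)·0.5 − 120 = −119.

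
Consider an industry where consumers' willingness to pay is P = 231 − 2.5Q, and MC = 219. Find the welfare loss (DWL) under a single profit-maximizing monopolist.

DWL = 7.2

Perfect competition: P = MC = 219, so 231 − 2.5Q = 219 and Q = 4.8.
A monopolist chooses Q where MR = MC. MR = 231 − 5Q; setting this equal to 219 gives Q = 2.4 and P = 225.
DWL is the triangle between Q = 2.4 and Q = 4.8: ½·(4.8 − 2.4)·(225 − 219) = 7.2.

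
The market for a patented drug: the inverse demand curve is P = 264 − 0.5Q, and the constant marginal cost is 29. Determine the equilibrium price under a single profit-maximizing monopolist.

A monopolist chooses Q where MR = MC. MR = 264 − Q; setting this equal to 29 gives Q = 235 and P = 146.5.

P = 146.5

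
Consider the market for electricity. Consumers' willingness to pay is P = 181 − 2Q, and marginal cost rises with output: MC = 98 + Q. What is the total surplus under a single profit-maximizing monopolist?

TS = 964.46

Monopoly sets MR = MC: 181 − 4Q = 98 + Q ⇒ Q = 16.6, P = 181 − 2·16.6 = 147.8.
CS = ½·(181 − 147.8)·16.6 = 275.56; PS = (147.8·16.6 − 98·16.6 − ½·1·16.6²) = 688.9; TS = 964.46.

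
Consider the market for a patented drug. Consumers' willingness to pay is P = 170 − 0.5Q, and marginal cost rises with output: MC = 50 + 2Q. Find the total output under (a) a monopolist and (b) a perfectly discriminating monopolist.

Monopoly: Q = 40; Perfect PD: Q = 48

A monopolist chooses Q where MR = MC. MR = 170 − Q; setting this equal to 50 + 2Q gives Q = 40 and P = 150.
With perfect price discrimination, output is the efficient level Q = 48 (where demand meets MC), but every buyer pays their willingness to pay: CS = 0 and PS = total surplus.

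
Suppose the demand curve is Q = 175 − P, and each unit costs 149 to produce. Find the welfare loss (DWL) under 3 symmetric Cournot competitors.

DWL = 21.125

Inverting demand: P = 175 − Q.
Competitive firms price at marginal cost: P = 149, giving Q = 26.
Cournot with 3 identical firms: the symmetric best-response condition is 175 − 4q = 149. Each firm produces q = 6.5, total output Q = 19.5, price P = 155.5.
DWL is the triangle between Q = 19.5 and Q = 26: ½·(26 − 19.5)·(155.5 − 149) = 21.125.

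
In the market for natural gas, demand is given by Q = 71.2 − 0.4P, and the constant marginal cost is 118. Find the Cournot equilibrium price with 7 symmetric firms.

Inverting demand: P = 178 − 2.5Q.
Cournot with 7 identical firms: the symmetric best-response condition is 178 − 20q = 118. Each firm produces q = 3, total output Q = 21, price P = 125.5.

P = 125.5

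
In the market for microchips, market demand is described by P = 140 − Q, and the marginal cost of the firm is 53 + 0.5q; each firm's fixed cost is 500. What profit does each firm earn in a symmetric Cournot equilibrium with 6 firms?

In a 6-firm Cournot equilibrium, symmetry and the first-order condition give q = (140 − 53)/(7.5) = 11.6. So Q = 69.6 and P = 70.4.
Each firm's profit = 70.4·11.6 − (53·11.6 + ½·0.5·11.6²) − 500 = −331.8.

π_i = −331.8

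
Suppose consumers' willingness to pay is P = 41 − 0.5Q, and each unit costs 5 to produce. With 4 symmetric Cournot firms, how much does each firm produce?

q_i = 14.4

With 4 symmetric Cournot firms, each firm's FOC gives 41 − 2.5q = 5, so q = 14.4, Q = 4·14.4 = 57.6, and P = 12.2.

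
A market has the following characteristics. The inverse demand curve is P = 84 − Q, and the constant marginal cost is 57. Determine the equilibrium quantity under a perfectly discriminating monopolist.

Q = 27

Under first-degree price discrimination the firm charges each unit its demand price and produces up to where P = MC, i.e. Q = 27. Consumer surplus is zero; producer surplus equals total surplus.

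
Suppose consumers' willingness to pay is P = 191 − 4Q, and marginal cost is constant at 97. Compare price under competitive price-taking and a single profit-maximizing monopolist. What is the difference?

P rises by 47

Competitive firms price at marginal cost: P = 97, giving Q = 23.5.
A monopolist chooses Q where MR = MC. MR = 191 − 8Q; setting this equal to 97 gives Q = 11.75 and P = 144.
Change in price: 144 − 97 = 47.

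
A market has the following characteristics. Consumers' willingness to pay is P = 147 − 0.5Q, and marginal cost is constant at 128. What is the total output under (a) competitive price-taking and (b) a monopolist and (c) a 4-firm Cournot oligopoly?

Competitive firms price at marginal cost: P = 128, giving Q = 38.
A monopolist chooses Q where MR = MC. MR = 147 − Q; setting this equal to 128 gives Q = 19 and P = 137.5.
Cournot with 4 identical firms: the symmetric best-response condition is 147 − 2.5q = 128. Each firm produces q = 7.6, total output Q = 30.4, price P = 131.8.

Competition: Q = 38; Monopoly: Q = 19; Cournot: Q = 30.4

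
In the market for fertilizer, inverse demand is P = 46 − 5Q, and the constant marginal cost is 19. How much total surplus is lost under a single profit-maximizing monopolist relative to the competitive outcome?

Competitive firms price at marginal cost: P = 19, giving Q = 5.4.
Monopoly sets MR = MC: 46 − 10Q = 19 ⇒ Q = 2.7, P = 46 − 5·2.7 = 32.5.
DWL is the triangle between Q = 2.7 and Q = 5.4: ½·(5.4 − 2.7)·(32.5 − 19) = 18.225.

DWL = 18.225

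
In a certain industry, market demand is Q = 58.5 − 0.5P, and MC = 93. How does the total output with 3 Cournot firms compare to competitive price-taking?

Inverting demand: P = 117 − 2Q.
With 3 symmetric Cournot firms, each firm's FOC gives 117 − 8q = 93, so q = 3, Q = 3·3 = 9, and P = 99.
Competitive firms price at marginal cost: P = 93, giving Q = 12.

Cournot: Q = 9; Competition: Q = 12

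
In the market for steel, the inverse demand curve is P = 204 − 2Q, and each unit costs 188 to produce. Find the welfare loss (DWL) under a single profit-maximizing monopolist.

Competitive firms price at marginal cost: P = 188, giving Q = 8.
Monopoly sets MR = MC: 204 − 4Q = 188 ⇒ Q = 4, P = 204 − 2·4 = 196.
DWL is the triangle between Q = 4 and Q = 8: ½·(8 − 4)·(196 − 188) = 16.

DWL = 16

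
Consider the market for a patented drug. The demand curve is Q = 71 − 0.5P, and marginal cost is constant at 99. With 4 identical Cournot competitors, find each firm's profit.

Inverting demand: P = 142 − 2Q.
In a 4-firm Cournot equilibrium, symmetry and the first-order condition give q = (142 − 99)/(10) = 4.3. So Q = 17.2 and P = 107.6.
Each firm's profit = (107.6 − 99)·4.3 = 36.98.

π_i = 36.98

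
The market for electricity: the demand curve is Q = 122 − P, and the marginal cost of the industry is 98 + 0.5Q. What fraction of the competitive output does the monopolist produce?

Q_m/Q_c = 0.6

Inverting demand: P = 122 − Q.
Monopoly sets MR = MC: 122 − 2Q = 98 + 0.5Q ⇒ Q = 9.6, P = 122 − 9.6 = 112.4.
Under competition P = MC: 122 − Q = 98 + 0.5Q ⇒ Q = 16, P = 106.
Ratio Q_m/Q_c = 9.6/16 = 0.6.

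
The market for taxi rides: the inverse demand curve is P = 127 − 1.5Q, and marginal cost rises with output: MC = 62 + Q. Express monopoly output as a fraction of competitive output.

A monopolist chooses Q where MR = MC. MR = 127 − 3Q; setting this equal to 62 + Q gives Q = 16.25 and P = 102.625.
Competitive equilibrium sets price equal to marginal cost: 127 − 1.5Q = 62 + Q, so Q = 26 and P = 88.
Ratio Q_m/Q_c = 16.25/26 = 0.625.

Q_m/Q_c = 0.625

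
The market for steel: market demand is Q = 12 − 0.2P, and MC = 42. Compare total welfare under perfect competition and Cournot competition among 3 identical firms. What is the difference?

Inverting demand: P = 60 − 5Q.
Under competition P = MC = 42, so Q = (60 − 42)/5 = 3.6.
CS = ½·(60 − 42)·3.6 = 32.4; PS = (42 − 42)·3.6 = 0; TS = 32.4.
In a 3-firm Cournot equilibrium, symmetry and the first-order condition give q = (60 − 42)/(20) = 0.9. So Q = 2.7 and P = 46.5.
CS = ½·(60 − 46.5)·2.7 = 18.225; PS = (46.5 − 42)·2.7 = 12.15; TS = 30.375.
Change in total welfare: 30.375 − 32.4 = −2.025.

TS falls by 2.025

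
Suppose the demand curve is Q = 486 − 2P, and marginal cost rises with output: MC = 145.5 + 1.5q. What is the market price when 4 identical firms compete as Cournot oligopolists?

P = 194.25

Inverting demand: P = 243 − 0.5Q.
With 4 symmetric Cournot firms, each firm's FOC gives 243 − 2.5q = 145.5 + 1.5q, so q = 24.375, Q = 4·24.375 = 97.5, and P = 194.25.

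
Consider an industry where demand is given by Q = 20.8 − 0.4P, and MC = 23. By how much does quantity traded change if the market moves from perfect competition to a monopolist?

Inverting demand: P = 52 − 2.5Q.
Competitive firms price at marginal cost: P = 23, giving Q = 11.6.
The monopolist equates marginal revenue to marginal cost: 52 − 5Q = 23, so Q = 5.8. From demand, P = 37.5.
Change in quantity traded: 5.8 − 11.6 = −5.8.

Q falls by 5.8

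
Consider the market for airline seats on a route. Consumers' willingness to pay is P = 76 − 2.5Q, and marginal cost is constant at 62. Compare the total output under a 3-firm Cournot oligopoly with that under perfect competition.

Cournot with 3 identical firms: the symmetric best-response condition is 76 − 10q = 62. Each firm produces q = 1.4, total output Q = 4.2, price P = 65.5.
Under competition P = MC = 62, so Q = (76 − 62)/2.5 = 5.6.

Cournot: Q = 4.2; Competition: Q = 5.6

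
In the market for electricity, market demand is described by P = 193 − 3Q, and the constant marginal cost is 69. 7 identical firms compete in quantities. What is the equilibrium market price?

With 7 symmetric Cournot firms, each firm's FOC gives 193 − 24q = 69, so q = 31/6, Q = 7·31/6 = 217/6, and P = 84.5.

P = 84.5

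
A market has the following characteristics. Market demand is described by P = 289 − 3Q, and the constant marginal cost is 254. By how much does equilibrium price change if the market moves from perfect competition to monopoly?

Equilibrium price rises by 17.5

Under competition P = MC = 254, so Q = (289 − 254)/3 = 35/3.
A monopolist chooses Q where MR = MC. MR = 289 − 6Q; setting this equal to 254 gives Q = 35/6 and P = 271.5.
Change in equilibrium price: 271.5 − 254 = 17.5.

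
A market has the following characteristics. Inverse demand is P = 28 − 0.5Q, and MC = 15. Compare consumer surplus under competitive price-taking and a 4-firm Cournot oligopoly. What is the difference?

Consumer surplus falls by 60.84

Perfect competition: P = MC = 15, so 28 − 0.5Q = 15 and Q = 26.
CS = ½·(28 − 15)·26 = 169.
With 4 symmetric Cournot firms, each firm's FOC gives 28 − 2.5q = 15, so q = 5.2, Q = 4·5.2 = 20.8, and P = 17.6.
CS = ½·(28 − 17.6)·20.8 = 108.16.
Change in consumer surplus: 108.16 − 169 = −60.84.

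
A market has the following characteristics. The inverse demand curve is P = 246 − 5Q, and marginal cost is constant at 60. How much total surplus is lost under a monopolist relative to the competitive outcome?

DWL = 864.9

Competitive firms price at marginal cost: P = 60, giving Q = 37.2.
The monopolist equates marginal revenue to marginal cost: 246 − 10Q = 60, so Q = 18.6. From demand, P = 153.
DWL is the triangle between Q = 18.6 and Q = 37.2: ½·(37.2 − 18.6)·(153 − 60) = 864.9.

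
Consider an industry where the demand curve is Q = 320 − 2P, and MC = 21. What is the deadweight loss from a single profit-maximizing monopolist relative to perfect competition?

DWL = 4830.25

Inverting demand: P = 160 − 0.5Q.
Perfect competition: P = MC = 21, so 160 − 0.5Q = 21 and Q = 278.
A monopolist chooses Q where MR = MC. MR = 160 − Q; setting this equal to 21 gives Q = 139 and P = 90.5.
DWL is the triangle between Q = 139 and Q = 278: ½·(278 − 139)·(90.5 − 21) = 4830.25.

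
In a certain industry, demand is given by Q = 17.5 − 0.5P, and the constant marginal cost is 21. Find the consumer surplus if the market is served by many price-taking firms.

CS = 49

Inverting demand: P = 35 − 2Q.
Under competition P = MC = 21, so Q = (35 − 21)/2 = 7.
CS = ½·(35 − 21)·7 = 49.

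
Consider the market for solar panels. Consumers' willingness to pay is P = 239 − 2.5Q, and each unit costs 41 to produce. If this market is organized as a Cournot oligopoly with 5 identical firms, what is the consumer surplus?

CS = 5445

With 5 symmetric Cournot firms, each firm's FOC gives 239 − 15q = 41, so q = 13.2, Q = 5·13.2 = 66, and P = 74.
CS = ½·(239 − 74)·66 = 5445.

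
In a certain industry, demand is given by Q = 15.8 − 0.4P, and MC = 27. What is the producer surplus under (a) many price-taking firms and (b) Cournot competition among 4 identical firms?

Competition: PS = 0; Cournot: PS = 10

Inverting demand: P = 39.5 − 2.5Q.
Perfect competition: P = MC = 27, so 39.5 − 2.5Q = 27 and Q = 5.
PS = (27 − 27)·5 = 0.
With 4 symmetric Cournot firms, each firm's FOC gives 39.5 − 12.5q = 27, so q = 1, Q = 4·1 = 4, and P = 29.5.
PS = (29.5 − 27)·4 = 10.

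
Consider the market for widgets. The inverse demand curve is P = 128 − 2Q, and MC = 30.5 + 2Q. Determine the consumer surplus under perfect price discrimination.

Under first-degree price discrimination the firm charges each unit its demand price and produces up to where P = MC, i.e. Q = 24.375. Consumer surplus is zero; producer surplus equals total surplus.
CS = 0.

CS = 0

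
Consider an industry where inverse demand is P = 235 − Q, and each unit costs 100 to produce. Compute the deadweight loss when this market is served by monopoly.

Perfect competition: P = MC = 100, so 235 − Q = 100 and Q = 135.
A monopolist chooses Q where MR = MC. MR = 235 − 2Q; setting this equal to 100 gives Q = 67.5 and P = 167.5.
DWL is the triangle between Q = 67.5 and Q = 135: ½·(135 − 67.5)·(167.5 − 100) = 2278.125.

DWL = 2278.125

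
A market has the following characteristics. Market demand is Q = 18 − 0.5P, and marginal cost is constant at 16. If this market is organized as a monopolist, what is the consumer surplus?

CS = 25

Inverting demand: P = 36 − 2Q.
Monopoly sets MR = MC: 36 − 4Q = 16 ⇒ Q = 5, P = 36 − 2·5 = 26.
CS = ½·(36 − 26)·5 = 25.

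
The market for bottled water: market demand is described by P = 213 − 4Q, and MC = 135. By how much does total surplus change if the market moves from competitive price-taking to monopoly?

Perfect competition: P = MC = 135, so 213 − 4Q = 135 and Q = 19.5.
CS = ½·(213 − 135)·19.5 = 760.5; PS = (135 − 135)·19.5 = 0; TS = 760.5.
A monopolist chooses Q where MR = MC. MR = 213 − 8Q; setting this equal to 135 gives Q = 9.75 and P = 174.
CS = ½·(213 − 174)·9.75 = 190.125; PS = (174 − 135)·9.75 = 380.25; TS = 570.375.
Change in total surplus: 570.375 − 760.5 = −190.125.

TS falls by 190.125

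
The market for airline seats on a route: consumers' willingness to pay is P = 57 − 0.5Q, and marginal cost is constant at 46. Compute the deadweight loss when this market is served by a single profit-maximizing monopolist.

DWL = 30.25

Under competition P = MC = 46, so Q = (57 − 46)/0.5 = 22.
The monopolist equates marginal revenue to marginal cost: 57 − Q = 46, so Q = 11. From demand, P = 51.5.
DWL is the triangle between Q = 11 and Q = 22: ½·(22 − 11)·(51.5 − 46) = 30.25.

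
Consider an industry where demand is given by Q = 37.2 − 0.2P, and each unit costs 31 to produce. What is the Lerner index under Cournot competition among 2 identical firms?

Lerner index = 0.625

Inverting demand: P = 186 − 5Q.
With 2 symmetric Cournot firms, each firm's FOC gives 186 − 15q = 31, so q = 31/3, Q = 2·31/3 = 62/3, and P = 248/3.
Lerner index = (P − MC)/P = (248/3 − 31)/(248/3) = 0.625.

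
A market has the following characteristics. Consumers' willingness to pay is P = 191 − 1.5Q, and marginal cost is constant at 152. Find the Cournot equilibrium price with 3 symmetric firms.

P = 161.75

With 3 symmetric Cournot firms, each firm's FOC gives 191 − 6q = 152, so q = 6.5, Q = 3·6.5 = 19.5, and P = 161.75.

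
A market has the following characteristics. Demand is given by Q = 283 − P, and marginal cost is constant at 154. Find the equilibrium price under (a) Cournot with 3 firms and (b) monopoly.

Cournot: P = 186.25; Monopoly: P = 218.5

Inverting demand: P = 283 − Q.
Cournot with 3 identical firms: the symmetric best-response condition is 283 − 4q = 154. Each firm produces q = 32.25, total output Q = 96.75, price P = 186.25.
Monopoly sets MR = MC: 283 − 2Q = 154 ⇒ Q = 64.5, P = 283 − 64.5 = 218.5.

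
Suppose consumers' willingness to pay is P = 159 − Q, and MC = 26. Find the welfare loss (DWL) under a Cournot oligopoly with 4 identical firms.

Competitive firms price at marginal cost: P = 26, giving Q = 133.
Cournot with 4 identical firms: the symmetric best-response condition is 159 − 5q = 26. Each firm produces q = 26.6, total output Q = 106.4, price P = 52.6.
DWL is the triangle between Q = 106.4 and Q = 133: ½·(133 − 106.4)·(52.6 − 26) = 353.78.

DWL = 353.78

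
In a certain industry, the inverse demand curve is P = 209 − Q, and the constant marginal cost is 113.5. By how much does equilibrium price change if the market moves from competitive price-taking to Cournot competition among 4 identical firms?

Competitive firms price at marginal cost: P = 113.5, giving Q = 95.5.
Cournot with 4 identical firms: the symmetric best-response condition is 209 − 5q = 113.5. Each firm produces q = 19.1, total output Q = 76.4, price P = 132.6.
Change in equilibrium price: 132.6 − 113.5 = 19.1.

P rises by 19.1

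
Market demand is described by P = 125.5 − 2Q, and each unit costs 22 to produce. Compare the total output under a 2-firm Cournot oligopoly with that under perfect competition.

Cournot: Q = 34.5; Competition: Q = 51.75

Cournot with 2 identical firms: the symmetric best-response condition is 125.5 − 6q = 22. Each firm produces q = 17.25, total output Q = 34.5, price P = 56.5.
Under competition P = MC = 22, so Q = (125.5 − 22)/2 = 51.75.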